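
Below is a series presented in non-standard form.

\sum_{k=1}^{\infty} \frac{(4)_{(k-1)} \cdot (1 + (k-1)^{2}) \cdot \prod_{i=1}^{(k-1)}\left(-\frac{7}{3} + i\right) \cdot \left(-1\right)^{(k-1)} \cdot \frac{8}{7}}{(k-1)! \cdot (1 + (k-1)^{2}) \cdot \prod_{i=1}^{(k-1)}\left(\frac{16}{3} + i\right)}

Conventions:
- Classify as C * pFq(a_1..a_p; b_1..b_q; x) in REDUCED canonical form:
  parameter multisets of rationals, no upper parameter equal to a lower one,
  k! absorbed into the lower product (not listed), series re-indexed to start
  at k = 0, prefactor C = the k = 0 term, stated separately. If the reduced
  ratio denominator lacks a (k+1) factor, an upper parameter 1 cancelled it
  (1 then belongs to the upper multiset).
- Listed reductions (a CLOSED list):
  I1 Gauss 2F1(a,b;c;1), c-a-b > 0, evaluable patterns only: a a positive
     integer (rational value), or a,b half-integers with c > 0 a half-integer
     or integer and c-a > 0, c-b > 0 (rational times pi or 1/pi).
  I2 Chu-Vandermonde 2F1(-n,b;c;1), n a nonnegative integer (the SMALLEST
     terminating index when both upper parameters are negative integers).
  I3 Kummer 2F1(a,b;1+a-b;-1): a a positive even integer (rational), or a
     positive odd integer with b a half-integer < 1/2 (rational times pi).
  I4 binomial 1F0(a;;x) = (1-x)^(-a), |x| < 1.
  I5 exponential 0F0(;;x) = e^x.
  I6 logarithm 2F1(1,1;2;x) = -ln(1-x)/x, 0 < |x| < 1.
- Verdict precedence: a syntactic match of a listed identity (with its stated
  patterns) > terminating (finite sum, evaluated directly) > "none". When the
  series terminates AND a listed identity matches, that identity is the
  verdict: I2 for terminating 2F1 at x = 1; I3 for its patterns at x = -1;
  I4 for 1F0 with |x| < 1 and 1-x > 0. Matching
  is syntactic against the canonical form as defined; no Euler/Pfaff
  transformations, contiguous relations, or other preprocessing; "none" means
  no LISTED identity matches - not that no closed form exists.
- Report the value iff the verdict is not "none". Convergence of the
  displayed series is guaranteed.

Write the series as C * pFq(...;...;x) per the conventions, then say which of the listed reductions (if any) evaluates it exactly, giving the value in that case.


Prefactor \frac{8}{7}, argument -1: 2F1 with upper {-\frac{4}{3}, 4} over lower {\frac{19}{3}}. Verdict: this is Kummer's theorem (I3) (x = -1; c = \frac{19}{3} equals 1+a-b for upper {-\frac{4}{3}, 4}: listed pattern). Value: \frac{416}{189}.

Key observation: x = -1 and the running product (C = 8/7) telescopes to a rising factorial.
Term ratio: r(k) = -1 * (k-\frac{4}{3}) (k+4) / [(k+\frac{19}{3}) (k+1)] - rational in k. x = -1; t_0 = \frac{8}{7}; negate the roots.


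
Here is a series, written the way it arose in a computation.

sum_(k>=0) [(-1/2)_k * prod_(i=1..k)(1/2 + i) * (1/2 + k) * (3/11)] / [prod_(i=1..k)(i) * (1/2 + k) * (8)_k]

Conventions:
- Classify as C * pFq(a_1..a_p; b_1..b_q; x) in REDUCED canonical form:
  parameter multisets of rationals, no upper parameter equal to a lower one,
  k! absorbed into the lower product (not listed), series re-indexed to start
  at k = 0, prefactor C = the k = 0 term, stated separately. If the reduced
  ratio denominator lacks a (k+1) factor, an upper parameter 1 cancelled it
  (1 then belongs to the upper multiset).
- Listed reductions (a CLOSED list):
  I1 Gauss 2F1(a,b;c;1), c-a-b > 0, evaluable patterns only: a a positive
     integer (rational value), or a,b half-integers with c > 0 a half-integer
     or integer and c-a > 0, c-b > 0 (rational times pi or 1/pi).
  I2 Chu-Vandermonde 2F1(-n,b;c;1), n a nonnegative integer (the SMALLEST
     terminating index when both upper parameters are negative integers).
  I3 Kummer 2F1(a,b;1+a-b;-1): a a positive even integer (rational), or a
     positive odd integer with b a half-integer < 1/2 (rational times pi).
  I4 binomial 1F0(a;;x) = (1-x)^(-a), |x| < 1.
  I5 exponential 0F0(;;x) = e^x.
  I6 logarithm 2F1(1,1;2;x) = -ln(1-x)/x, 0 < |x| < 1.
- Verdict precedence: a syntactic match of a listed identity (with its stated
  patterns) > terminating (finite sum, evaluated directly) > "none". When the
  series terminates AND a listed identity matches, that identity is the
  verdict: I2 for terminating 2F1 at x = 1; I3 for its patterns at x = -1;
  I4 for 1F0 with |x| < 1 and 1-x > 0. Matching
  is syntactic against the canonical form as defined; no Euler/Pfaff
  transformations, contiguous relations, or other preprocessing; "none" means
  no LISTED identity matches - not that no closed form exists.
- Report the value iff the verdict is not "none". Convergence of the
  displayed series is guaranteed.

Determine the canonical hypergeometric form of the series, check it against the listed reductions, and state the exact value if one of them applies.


Prefactor 3/11, argument 1: 2F1 with upper {-1/2, 3/2} over lower {8}. Verdict (x = 1): Gauss's theorem I1 (half-integer case) applies (x = 1; upper {-1/2, 3/2} half-integers, c = 8 in the evaluable pattern). Sum: (4194304/5450445) / pi.

Key step: t_0 = 3/11 here, and k + 1/2 divides numerator and denominator alike; C = 3/11, x = 1 after cancelling.
Consecutive-term ratio: r(k) = 1 * (k-1/2) (k+3/2) / [(k+8) (k+1)] - rational; roots negated = parameters, x = 1, C = 3/11.


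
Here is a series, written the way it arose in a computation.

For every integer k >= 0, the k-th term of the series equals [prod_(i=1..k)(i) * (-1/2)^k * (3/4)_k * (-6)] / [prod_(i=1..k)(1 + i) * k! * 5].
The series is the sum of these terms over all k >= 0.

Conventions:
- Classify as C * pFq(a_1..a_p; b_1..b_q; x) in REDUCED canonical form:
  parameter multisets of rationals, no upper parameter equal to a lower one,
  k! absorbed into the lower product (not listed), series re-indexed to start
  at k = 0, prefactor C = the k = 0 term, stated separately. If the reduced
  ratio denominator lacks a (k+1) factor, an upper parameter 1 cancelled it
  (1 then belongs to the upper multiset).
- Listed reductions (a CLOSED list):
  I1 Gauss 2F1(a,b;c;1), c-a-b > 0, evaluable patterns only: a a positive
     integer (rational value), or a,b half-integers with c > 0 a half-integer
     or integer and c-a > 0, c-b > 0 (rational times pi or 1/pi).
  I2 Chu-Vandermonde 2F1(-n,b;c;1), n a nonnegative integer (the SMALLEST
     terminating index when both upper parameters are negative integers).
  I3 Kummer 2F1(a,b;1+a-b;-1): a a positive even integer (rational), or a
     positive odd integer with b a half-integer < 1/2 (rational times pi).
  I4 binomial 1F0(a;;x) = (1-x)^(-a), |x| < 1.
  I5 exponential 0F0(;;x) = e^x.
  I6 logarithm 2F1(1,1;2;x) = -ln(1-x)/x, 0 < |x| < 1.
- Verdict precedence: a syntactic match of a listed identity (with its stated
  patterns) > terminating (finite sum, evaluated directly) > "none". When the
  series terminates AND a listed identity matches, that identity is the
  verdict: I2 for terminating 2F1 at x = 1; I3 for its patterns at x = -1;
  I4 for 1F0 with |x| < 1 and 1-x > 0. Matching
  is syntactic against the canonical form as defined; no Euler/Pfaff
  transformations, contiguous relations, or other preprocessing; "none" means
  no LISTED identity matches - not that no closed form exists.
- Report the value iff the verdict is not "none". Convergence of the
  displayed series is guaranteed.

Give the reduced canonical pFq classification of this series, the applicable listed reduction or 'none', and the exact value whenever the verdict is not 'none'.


Prefactor -6/5, argument -1/2: 2F1 with upper {3/4, 1} over lower {2}. Verdict: none (x = -1/2): each listed identity misses the multisets {3/4, 1} ; {2}.

Key step: from the first term -6/5: the constant factors (C = -6/5) combine into one prefactor.
Step ratio: r(k) = (-1/2) * (k+3/4) (k+1) / [(k+2) (k+1)] ; factor over Q: parameters, x = (-1/2), and C = -6/5.


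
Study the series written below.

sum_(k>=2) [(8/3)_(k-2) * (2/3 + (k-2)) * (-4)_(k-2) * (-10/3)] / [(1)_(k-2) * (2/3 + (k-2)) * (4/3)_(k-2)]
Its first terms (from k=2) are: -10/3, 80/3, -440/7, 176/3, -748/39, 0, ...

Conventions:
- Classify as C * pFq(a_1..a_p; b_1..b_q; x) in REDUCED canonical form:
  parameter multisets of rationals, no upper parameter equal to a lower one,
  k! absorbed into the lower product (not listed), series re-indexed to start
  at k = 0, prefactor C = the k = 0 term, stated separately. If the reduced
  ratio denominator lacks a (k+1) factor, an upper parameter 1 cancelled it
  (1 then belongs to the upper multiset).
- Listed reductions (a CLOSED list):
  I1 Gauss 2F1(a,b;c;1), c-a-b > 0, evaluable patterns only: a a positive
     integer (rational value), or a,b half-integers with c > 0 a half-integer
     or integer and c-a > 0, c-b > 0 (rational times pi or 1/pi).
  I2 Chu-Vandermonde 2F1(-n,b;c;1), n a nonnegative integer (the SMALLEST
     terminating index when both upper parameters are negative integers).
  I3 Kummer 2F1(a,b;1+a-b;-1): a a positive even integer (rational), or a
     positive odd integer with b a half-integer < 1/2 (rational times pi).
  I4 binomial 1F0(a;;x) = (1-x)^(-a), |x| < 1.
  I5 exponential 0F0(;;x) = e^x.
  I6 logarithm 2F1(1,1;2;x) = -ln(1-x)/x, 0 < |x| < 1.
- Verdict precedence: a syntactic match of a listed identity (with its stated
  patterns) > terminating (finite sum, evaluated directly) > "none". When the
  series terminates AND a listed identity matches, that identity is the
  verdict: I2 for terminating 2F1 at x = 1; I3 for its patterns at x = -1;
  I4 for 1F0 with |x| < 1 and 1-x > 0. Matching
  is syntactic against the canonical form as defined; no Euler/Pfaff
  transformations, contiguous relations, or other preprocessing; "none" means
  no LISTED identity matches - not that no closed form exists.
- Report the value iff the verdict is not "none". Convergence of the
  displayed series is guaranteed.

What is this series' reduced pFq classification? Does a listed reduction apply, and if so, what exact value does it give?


Classification (C = -10/3): 2F1 with upper {-4, 8/3}, lower {4/3}, argument x = 1. Verdict (x = 1): the Chu-Vandermonde identity I2 applies (terminating 2F1 at x = 1 with n = 4, b = 8/3, c = 4/3). Its exact value is -10/273.

Key observation: x = 1 and (1)_k (C = -10/3) is k! itself.
Term ratio: r(k) = 1 * (k-4) (k+8/3) / [(k+4/3) (k+1)] - rational in k, leading ratio 1; with t_0 = -10/3, classification follows.


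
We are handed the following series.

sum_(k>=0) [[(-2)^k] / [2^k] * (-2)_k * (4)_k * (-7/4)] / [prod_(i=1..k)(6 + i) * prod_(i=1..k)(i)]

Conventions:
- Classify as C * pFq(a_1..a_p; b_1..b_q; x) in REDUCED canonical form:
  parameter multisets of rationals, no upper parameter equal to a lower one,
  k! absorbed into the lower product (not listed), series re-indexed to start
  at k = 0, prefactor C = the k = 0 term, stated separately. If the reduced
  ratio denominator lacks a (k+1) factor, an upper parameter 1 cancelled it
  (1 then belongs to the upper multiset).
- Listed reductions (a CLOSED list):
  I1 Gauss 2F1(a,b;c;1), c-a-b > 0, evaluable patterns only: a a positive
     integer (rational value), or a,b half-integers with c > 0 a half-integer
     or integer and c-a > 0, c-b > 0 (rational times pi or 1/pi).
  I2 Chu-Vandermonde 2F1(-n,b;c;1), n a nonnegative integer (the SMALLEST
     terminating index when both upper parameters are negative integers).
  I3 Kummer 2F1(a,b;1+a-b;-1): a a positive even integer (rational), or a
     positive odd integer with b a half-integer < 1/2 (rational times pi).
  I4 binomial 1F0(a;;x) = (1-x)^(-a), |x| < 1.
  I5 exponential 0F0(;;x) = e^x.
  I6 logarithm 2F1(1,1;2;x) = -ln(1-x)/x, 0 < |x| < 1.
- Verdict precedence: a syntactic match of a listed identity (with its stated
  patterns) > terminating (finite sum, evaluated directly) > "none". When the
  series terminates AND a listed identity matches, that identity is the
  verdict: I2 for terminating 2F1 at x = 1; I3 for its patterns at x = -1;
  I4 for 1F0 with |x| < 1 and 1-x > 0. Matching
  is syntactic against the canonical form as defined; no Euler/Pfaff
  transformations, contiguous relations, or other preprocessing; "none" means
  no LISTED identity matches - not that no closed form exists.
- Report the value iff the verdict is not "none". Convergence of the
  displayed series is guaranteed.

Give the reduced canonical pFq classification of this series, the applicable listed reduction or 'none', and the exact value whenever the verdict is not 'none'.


With C = -7/4: the canonical form is 2F1(-2, 4; 7; -1). Verdict: Kummer's theorem (I3) applies (x = -1; c = 7 equals 1+a-b for upper {-2, 4}: listed pattern). Exact value: -35/8.

The tell: with t_0 = -7/4, the product of the first k integers (prefactor -7/4) is k!.
Adjacent-term ratio: r(k) = (-1) * (k-2) (k+4) / [(k+7) (k+1)] - rational in k, leading ratio (-1); with t_0 = -7/4, classification follows.


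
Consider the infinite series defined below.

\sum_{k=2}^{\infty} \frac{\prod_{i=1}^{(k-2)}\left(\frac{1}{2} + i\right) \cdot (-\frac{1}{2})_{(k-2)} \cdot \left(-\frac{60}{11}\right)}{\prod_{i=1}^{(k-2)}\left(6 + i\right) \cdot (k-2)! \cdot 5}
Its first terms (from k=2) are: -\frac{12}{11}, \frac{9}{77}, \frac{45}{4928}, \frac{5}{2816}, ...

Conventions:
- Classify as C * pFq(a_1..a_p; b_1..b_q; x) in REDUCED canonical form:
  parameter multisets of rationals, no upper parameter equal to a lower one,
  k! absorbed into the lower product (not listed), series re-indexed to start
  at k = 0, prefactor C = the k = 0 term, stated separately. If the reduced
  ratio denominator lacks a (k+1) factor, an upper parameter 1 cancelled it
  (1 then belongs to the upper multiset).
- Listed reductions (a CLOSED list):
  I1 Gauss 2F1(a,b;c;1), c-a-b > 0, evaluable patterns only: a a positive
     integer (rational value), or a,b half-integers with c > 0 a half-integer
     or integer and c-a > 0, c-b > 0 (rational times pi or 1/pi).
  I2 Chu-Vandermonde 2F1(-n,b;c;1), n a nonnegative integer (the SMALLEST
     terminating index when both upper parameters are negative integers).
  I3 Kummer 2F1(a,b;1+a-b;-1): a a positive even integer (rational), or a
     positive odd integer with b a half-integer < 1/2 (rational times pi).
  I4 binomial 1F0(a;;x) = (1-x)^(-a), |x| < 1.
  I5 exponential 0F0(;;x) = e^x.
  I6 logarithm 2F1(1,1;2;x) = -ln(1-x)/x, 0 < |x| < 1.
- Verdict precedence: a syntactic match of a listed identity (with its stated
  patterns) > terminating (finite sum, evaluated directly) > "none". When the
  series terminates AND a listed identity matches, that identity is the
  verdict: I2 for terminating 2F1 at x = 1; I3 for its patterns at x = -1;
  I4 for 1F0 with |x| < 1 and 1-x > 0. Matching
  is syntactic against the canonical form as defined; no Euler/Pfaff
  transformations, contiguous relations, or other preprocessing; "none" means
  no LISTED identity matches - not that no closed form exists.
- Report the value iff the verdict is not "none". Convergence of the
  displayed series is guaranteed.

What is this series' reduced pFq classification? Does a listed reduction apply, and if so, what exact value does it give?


x = 1 here; the reduced form reads 2F1, upper {-\frac{1}{2}, \frac{3}{2}}, lower {7}, C = -\frac{12}{11}. Verdict: the half-integer Gauss pattern (I1) fires (x = 1; upper {-\frac{1}{2}, \frac{3}{2}} half-integers, c = 7 in the evaluable pattern). Its exact value is \left(-\frac{2097152}{693693}\right) / \pi.

First insight: t_0 being -\frac{12}{11}, the running product (C = -12/11) telescopes to a rising factorial.
Adjacent-term ratio: r(k) = 1 * (k-\frac{1}{2}) (k+\frac{3}{2}) / [(k+7) (k+1)] - poly over poly, x = 1 from leading terms; C = -\frac{12}{11} at k = 0.


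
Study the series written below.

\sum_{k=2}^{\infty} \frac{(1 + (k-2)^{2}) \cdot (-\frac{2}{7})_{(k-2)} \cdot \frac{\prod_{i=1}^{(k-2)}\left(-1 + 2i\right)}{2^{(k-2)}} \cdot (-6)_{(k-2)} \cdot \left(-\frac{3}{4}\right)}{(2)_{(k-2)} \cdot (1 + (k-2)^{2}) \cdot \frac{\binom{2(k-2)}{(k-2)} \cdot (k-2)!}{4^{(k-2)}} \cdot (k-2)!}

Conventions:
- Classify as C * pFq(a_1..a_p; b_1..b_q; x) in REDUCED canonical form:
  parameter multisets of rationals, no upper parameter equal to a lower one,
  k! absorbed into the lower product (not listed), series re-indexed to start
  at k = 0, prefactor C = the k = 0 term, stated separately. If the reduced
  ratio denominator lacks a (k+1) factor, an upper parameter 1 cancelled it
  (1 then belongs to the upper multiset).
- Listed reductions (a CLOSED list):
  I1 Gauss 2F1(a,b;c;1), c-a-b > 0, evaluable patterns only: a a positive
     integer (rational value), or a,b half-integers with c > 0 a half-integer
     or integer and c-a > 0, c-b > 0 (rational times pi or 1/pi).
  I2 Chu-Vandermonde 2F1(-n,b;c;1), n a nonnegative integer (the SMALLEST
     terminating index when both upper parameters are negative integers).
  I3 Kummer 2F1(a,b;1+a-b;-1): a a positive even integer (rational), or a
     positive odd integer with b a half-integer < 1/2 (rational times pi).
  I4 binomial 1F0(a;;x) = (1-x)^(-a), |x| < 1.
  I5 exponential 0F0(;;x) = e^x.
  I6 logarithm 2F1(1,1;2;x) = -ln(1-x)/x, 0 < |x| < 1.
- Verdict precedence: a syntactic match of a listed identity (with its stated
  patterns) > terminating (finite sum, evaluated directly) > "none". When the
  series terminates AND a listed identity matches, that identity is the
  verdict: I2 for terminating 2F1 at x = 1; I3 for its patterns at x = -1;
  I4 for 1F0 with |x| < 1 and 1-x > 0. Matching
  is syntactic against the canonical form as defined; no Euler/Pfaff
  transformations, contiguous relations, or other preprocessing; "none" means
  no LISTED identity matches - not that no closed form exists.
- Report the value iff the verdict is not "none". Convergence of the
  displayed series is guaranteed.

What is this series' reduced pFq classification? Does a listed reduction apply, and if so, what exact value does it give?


Canonical form: C = -\frac{3}{4} times 2F1 with upper {-6, -\frac{2}{7}}, lower {2}, x = 1. Verdict: Chu-Vandermonde (I2) fires (terminating 2F1 at x = 1 with n = 6, b = -2/7, c = 2). Sum: -\frac{954822}{823543}.

First insight: t_0 = -\frac{3}{4} here, and k^2 + 1 divides numerator and denominator alike; prefactor -3/4 after cancelling.
Ratio: r(k) = 1 * (k-6) (k-\frac{2}{7}) / [(k+2) (k+1)] - rational; roots negated = parameters, x = 1, C = -\frac{3}{4}.


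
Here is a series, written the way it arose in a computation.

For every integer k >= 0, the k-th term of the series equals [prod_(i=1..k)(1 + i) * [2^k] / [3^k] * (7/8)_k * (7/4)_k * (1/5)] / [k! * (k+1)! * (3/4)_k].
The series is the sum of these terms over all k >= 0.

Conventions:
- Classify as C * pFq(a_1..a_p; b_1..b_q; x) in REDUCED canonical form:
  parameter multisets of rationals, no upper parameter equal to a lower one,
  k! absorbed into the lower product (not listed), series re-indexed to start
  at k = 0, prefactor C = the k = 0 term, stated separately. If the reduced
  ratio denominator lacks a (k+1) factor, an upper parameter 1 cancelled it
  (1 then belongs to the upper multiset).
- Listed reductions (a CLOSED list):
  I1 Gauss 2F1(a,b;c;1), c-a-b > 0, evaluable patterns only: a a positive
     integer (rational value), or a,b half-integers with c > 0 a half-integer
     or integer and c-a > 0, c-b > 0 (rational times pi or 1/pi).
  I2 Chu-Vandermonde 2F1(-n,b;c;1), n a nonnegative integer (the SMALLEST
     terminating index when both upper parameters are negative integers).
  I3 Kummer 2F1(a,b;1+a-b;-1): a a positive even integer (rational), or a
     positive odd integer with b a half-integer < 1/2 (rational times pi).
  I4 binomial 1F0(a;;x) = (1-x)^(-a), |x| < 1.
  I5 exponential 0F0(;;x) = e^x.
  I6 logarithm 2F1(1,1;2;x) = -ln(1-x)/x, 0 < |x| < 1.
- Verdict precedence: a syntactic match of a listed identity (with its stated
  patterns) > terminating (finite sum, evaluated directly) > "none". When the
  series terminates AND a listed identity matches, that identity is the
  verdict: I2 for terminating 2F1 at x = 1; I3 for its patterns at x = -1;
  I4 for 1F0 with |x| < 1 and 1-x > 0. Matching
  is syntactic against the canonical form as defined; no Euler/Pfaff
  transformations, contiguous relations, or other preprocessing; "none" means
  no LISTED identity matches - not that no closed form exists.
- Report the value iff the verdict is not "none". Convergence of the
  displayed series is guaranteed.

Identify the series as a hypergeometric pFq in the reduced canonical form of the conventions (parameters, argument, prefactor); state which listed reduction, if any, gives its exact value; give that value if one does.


With C = 1/5: the canonical form is 2F1(7/8, 7/4; 3/4; 2/3). Verdict: none here - no I1-I6 shape fits x = 2/3 with lower {3/4}.

The tell: t_0 = 1/5 here, and the parameter 2 appears in both the upper and lower lists and cancels.
Step ratio: r(k) = (2/3) * (k+7/8) (k+7/4) / [(k+3/4) (k+1)] - rational in k. x = (2/3); t_0 = 1/5; negate the roots.


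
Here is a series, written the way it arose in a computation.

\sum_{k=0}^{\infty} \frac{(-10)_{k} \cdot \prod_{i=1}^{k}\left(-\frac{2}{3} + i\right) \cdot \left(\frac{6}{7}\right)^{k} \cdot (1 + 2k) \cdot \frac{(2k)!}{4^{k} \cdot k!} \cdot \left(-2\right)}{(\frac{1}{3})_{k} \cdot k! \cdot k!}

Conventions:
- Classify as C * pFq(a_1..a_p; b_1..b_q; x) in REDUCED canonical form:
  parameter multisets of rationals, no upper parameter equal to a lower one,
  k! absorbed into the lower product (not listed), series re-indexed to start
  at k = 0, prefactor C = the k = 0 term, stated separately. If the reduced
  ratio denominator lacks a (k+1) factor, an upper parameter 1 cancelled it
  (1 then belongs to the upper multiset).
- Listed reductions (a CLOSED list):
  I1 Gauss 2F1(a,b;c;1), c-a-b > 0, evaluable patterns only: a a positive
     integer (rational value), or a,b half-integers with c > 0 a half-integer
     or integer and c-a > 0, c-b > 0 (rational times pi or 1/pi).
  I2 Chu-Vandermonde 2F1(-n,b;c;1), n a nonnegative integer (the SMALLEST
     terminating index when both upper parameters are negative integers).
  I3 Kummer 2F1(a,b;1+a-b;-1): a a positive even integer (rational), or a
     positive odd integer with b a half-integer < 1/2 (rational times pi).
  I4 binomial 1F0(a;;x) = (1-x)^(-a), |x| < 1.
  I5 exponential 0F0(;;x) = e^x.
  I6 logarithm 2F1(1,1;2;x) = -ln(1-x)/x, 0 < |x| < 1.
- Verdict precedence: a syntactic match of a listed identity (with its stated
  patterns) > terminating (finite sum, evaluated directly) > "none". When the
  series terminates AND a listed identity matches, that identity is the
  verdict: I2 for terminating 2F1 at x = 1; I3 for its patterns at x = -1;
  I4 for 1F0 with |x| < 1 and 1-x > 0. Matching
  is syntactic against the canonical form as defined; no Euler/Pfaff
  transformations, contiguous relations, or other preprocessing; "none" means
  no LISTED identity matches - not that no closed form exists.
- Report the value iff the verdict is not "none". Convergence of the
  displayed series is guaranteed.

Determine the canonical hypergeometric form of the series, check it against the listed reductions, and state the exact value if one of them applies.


The series (x = \frac{6}{7}) is 2F1: upper {-10, \frac{3}{2}}, lower {1}, prefactor -2. Verdict: terminating at k = 10: the factor (-10)_k kills every later term; summing the 11 survivors is exact. Exact value: \frac{18066413}{737894528}.

First insight: from the first term -2: the (2k+1) factor (prefactor -2) shifts (1/2)_k to (3/2)_k.
Term ratio: r(k) = \frac{6}{7} * (k-10) (k+\frac{3}{2}) / [(k+1) (k+1)] - rational; roots negated = parameters, x = \frac{6}{7}, C = -2.


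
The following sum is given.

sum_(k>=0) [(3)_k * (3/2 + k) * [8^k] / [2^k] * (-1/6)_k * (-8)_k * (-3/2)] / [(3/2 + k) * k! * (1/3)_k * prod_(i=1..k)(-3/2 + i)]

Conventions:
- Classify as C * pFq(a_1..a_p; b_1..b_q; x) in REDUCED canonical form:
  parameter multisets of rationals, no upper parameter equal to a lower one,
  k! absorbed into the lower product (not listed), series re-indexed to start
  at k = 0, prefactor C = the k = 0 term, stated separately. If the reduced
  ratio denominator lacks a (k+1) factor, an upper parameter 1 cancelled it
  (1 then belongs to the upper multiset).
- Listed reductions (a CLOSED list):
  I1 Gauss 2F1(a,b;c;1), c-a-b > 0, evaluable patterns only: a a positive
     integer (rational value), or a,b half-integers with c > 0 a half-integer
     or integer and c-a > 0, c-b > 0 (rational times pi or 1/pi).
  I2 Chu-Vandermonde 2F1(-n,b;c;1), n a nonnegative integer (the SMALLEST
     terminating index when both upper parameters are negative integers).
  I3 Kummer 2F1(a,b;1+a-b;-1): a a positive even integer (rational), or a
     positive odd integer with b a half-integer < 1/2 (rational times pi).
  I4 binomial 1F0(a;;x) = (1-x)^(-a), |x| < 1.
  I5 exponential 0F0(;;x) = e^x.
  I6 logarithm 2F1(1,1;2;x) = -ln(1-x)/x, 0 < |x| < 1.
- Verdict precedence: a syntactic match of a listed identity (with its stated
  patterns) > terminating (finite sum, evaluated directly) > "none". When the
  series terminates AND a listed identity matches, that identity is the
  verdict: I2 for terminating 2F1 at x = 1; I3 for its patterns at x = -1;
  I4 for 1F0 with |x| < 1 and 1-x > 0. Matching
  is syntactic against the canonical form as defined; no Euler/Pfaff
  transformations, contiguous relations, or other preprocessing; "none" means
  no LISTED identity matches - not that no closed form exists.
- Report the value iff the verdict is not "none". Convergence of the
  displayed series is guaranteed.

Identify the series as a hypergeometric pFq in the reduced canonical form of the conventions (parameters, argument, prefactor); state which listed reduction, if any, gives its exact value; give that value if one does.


First insight: t_0 = -3/2 here, and k + 3/2 divides numerator and denominator alike; C = -3/2 after cancelling.
Step ratio: r(k) = 4 * (k-8) (k-1/6) (k+3) / [(k-1/2) (k+1/3) (k+1)] - poly over poly, x = 4 from leading terms; C = -3/2 at k = 0.

Reduced: x = 4, 3F2, upper = {-8, -1/6, 3}, lower = {-1/2, 1/3}, C = -3/2. Verdict: terminating - the sum ends at index 8 because -8 is a negative integer; exact evaluation follows. Exact value: -698243590795/70642.


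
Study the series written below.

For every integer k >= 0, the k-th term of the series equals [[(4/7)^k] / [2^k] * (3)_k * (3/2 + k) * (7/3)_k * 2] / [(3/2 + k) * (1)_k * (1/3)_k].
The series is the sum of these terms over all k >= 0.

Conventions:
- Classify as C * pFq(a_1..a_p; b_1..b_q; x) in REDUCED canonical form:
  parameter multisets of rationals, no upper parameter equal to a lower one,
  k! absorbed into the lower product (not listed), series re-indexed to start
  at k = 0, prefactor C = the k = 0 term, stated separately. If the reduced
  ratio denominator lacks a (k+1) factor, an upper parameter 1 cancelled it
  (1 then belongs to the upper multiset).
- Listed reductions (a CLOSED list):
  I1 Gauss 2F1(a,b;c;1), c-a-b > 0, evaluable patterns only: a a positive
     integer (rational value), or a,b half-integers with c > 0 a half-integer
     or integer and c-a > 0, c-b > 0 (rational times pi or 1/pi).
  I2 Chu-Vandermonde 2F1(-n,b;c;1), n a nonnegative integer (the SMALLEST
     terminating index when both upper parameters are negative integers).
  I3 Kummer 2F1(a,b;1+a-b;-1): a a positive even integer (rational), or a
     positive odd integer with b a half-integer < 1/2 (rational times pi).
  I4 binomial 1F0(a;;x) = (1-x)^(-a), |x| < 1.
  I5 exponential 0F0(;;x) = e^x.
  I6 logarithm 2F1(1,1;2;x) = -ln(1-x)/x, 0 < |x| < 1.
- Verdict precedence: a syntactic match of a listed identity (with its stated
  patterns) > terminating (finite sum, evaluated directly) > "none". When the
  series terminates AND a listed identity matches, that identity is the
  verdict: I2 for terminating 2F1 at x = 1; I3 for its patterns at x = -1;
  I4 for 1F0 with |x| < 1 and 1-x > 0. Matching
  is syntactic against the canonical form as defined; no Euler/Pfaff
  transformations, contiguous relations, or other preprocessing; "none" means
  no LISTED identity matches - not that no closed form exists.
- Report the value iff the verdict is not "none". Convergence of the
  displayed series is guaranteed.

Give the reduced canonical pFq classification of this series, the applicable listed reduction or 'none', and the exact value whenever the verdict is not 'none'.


Key step: with t_0 = 2, striking the common factor k + 3/2 reduces the term (prefactor 2).
Term ratio: r(k) = (2/7) * (k+7/3) (k+3) / [(k+1/3) (k+1)] - rational in k, leading ratio (2/7); with t_0 = 2, classification follows.

Canonical form: C = 2 times 2F1 with upper {7/3, 3}, lower {1/3}, x = 2/7. Verdict: none. A 2F1 with upper {7/3, 3} fits none of I1-I6 at x = 2/7; the sum runs forever.


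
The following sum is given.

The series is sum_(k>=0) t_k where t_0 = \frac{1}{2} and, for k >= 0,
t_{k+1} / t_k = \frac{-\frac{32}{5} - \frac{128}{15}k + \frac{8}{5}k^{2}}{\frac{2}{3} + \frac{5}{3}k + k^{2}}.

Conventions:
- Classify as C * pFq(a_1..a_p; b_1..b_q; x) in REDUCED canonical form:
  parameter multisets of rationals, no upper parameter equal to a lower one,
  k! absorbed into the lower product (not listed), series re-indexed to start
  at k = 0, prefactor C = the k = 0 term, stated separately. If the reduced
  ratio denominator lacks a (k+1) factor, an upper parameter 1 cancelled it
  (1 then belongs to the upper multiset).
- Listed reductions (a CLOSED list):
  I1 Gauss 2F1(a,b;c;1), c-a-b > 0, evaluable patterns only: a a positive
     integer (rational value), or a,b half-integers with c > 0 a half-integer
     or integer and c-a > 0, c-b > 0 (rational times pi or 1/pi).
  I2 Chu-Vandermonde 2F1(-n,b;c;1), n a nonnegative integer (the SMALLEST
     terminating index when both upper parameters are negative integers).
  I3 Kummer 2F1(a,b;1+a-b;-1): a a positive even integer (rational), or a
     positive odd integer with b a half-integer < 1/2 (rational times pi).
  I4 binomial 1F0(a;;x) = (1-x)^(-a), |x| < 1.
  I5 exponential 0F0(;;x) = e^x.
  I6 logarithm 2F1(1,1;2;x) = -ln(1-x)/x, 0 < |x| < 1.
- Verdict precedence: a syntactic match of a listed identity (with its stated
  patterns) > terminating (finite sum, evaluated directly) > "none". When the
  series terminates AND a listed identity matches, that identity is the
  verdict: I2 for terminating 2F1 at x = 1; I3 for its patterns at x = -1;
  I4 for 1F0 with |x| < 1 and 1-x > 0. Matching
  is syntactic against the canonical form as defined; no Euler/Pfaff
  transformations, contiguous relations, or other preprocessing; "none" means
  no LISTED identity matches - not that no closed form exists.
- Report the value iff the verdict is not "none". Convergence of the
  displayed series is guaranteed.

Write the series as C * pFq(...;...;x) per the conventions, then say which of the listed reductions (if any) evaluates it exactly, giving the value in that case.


This is \frac{1}{2} * 1F0(-6; -; \frac{8}{5}) in reduced canonical form. Verdict: terminating - no listed pattern fits, but -6 in the upper list cuts the series at k = 6; direct evaluation. Value: \frac{729}{31250}.

Key step: with t_0 = \frac{1}{2}, the expanded ratio factors over Q; C = 1/2, roots give parameters.
Consecutive-term ratio: r(k) = \frac{8}{5} * (k-6) / [(k+1)] - poly over poly, x = \frac{8}{5} from leading terms; C = \frac{1}{2} at k = 0.


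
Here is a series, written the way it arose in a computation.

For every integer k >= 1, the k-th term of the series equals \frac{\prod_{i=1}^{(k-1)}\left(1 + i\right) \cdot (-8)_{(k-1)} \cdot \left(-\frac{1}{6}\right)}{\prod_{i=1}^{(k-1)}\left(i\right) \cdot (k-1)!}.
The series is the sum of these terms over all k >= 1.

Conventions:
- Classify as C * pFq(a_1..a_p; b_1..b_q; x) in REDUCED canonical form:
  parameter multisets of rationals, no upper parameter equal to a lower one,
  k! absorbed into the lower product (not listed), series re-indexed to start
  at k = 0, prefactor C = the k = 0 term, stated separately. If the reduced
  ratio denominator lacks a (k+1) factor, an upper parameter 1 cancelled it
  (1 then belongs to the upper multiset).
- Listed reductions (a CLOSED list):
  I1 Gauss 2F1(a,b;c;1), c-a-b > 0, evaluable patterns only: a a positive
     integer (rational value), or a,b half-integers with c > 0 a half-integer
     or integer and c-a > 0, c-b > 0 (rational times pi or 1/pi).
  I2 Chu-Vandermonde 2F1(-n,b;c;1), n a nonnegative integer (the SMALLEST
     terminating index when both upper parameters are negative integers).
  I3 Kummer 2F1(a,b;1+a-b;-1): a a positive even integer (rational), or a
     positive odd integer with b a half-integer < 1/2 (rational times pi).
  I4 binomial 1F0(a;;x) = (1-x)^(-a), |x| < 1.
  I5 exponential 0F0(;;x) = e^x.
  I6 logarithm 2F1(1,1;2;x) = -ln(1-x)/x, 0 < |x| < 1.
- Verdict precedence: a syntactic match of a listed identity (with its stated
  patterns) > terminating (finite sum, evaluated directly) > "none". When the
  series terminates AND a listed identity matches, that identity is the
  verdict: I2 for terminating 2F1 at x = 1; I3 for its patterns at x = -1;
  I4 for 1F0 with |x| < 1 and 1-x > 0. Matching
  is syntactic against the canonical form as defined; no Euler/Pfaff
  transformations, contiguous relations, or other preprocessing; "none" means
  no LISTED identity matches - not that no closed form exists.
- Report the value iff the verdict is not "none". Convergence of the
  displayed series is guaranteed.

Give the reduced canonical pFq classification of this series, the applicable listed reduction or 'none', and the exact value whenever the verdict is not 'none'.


At argument 1: a 2F1 with upper {-8, 2}, lower {1}, scaled by C = -\frac{1}{6}. Verdict: Vandermonde's identity (I2) matches (terminating 2F1 at x = 1 with n = 8, b = 2, c = 1). Value: 0.

Key step: t_0 = -\frac{1}{6} here, and the running product (prefactor -1/6) telescopes to a rising factorial.
Adjacent-term ratio: r(k) = 1 * (k-8) (k+2) / [(k+1) (k+1)] ; factor over Q: parameters, x = 1, and C = -\frac{1}{6}.


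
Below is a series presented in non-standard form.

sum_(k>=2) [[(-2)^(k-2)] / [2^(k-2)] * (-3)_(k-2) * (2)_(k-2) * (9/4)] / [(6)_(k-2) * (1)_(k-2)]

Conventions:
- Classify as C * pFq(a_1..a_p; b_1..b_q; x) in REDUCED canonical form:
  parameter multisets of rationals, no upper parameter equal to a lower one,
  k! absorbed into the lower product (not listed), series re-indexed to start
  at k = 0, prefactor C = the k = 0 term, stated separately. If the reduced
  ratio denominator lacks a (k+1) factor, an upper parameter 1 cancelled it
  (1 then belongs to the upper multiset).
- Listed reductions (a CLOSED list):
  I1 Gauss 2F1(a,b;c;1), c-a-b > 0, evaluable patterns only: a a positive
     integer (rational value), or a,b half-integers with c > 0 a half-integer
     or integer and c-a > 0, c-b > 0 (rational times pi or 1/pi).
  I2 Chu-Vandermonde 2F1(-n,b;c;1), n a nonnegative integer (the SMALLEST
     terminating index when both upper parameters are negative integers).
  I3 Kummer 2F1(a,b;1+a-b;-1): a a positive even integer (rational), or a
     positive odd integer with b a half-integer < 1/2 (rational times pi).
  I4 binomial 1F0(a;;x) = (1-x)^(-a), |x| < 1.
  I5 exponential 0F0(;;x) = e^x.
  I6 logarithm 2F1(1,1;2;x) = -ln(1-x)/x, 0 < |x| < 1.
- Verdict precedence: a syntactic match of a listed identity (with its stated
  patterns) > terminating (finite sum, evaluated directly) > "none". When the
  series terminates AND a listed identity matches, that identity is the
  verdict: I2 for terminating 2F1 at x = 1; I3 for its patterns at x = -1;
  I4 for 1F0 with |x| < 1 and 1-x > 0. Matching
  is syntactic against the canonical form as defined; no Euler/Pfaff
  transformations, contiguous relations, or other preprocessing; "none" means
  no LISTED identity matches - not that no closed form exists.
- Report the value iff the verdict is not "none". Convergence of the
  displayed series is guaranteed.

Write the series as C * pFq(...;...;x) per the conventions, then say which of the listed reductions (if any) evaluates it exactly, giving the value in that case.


Canonical form: C = 9/4 times 2F1 with upper {-3, 2}, lower {6}, x = -1. Verdict at x = -1: Kummer (I3) matches (x = -1; c = 6 equals 1+a-b for upper {-3, 2}: listed pattern). Value: 45/8.

Key step: t_0 = 9/4 here, and (1)_k (C = 9/4, x = -1) is k! itself.
Term ratio: r(k) = (-1) * (k-3) (k+2) / [(k+6) (k+1)] ; factor over Q: parameters, x = (-1), and C = 9/4.


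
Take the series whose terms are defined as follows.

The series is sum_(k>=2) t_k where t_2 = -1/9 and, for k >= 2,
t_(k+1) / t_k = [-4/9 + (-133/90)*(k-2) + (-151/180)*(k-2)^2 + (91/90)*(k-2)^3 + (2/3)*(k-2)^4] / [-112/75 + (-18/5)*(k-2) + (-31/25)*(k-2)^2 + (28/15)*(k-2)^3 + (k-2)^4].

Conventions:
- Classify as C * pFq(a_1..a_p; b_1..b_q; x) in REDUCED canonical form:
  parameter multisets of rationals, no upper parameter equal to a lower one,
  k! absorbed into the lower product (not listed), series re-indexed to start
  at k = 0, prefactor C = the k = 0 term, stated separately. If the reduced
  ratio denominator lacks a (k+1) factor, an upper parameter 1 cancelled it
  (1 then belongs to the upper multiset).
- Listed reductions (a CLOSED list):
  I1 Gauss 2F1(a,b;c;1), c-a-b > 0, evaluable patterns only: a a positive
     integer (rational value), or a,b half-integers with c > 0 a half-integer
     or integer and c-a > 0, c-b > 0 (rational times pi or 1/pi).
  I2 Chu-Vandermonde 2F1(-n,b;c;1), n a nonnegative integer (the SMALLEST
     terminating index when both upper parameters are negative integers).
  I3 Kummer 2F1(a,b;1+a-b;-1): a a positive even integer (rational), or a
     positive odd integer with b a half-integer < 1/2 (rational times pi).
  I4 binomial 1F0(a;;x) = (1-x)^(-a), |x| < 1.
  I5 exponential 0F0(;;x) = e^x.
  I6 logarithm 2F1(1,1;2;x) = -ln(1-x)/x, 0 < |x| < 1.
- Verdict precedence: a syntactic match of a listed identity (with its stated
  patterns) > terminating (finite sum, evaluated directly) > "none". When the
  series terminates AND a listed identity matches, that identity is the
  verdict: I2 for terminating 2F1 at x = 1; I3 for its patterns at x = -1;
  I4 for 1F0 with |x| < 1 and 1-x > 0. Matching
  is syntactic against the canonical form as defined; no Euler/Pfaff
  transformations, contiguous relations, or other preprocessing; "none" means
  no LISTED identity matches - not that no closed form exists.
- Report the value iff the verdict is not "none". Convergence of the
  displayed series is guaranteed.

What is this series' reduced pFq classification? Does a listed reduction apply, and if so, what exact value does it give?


With C = -1/9: the canonical form is 2F1(-5/4, 1/2; -7/5; 2/3). Verdict: none. Every listed pattern misses the 2F1 form at 2/3, upper {-5/4, 1/2}.

Key observation: x = (2/3) and cancel k + 2/3 from the displayed ratio first; then C = -1/9, x = 2/3.
Ratio: r(k) = (2/3) * (k-5/4) (k+1/2) / [(k-7/5) (k+1)] ; factor over Q: parameters, x = (2/3), and C = -1/9.


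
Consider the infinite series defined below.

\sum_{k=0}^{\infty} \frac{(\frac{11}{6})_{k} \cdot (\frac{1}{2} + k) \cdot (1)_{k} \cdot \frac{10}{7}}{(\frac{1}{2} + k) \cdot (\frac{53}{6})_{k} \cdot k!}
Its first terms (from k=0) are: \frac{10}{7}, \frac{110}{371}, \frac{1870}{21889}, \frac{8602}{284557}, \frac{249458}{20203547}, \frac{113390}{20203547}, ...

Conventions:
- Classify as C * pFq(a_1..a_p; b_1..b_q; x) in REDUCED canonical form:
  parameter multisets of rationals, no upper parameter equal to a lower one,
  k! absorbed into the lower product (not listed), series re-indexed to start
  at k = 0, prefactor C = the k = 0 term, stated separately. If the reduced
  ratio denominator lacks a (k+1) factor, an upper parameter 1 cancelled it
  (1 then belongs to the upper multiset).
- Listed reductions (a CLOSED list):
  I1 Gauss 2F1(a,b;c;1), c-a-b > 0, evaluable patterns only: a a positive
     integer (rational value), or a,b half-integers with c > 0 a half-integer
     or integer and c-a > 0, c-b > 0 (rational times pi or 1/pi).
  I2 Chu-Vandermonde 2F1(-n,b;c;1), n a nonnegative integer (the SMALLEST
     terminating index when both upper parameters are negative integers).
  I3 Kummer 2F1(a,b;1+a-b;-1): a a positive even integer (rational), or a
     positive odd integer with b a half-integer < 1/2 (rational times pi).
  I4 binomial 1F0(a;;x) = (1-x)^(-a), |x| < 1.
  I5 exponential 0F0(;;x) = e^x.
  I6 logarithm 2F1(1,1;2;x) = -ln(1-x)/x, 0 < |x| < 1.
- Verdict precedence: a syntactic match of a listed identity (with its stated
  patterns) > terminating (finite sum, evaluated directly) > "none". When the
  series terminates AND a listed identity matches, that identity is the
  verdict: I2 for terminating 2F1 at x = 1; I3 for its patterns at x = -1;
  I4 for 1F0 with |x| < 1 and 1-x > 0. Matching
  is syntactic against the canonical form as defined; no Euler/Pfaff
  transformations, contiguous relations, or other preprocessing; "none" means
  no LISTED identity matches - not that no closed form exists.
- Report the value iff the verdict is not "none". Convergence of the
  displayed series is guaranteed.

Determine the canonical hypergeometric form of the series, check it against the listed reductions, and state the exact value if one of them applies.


x = 1 here; the reduced form reads 2F1, upper {1, \frac{11}{6}}, lower {\frac{53}{6}}, C = \frac{10}{7}. Verdict (x = 1): Gauss's theorem (I1) applies (x = 1: the Gamma ratio telescopes since c-a-b = 6 > 0 and a = 1 in Z>0). Value: \frac{235}{126}.

Key observation: x = 1 and k + 1/2 divides numerator and denominator alike; prefactor 10/7 after cancelling.
Ratio: r(k) = 1 * (k+1) (k+\frac{11}{6}) / [(k+\frac{53}{6}) (k+1)] - poly over poly, x = 1 from leading terms; C = \frac{10}{7} at k = 0.
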